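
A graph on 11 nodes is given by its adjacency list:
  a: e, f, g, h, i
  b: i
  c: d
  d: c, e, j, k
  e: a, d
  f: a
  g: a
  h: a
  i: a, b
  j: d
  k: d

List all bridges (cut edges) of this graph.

a-e, a-f, a-g, a-h, a-i, b-i, c-d, d-e, d-j, d-k

removing a-g disconnects a from g; removing c-d disconnects c from d; removing a-i disconnects a from i; removing k-d disconnects k from d — these are bridges.
In total 10 edges are bridges.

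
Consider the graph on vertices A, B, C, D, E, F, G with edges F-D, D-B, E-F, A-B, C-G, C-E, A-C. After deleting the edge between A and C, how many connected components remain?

1

A and C are still connected via A-B-D-F-E-C, so the component count stays at 1.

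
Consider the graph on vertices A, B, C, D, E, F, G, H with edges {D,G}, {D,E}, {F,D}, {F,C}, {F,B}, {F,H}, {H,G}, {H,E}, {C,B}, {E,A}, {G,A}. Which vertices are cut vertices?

Removing F increases the component count from 1 to 2, so F is a cut vertex.
By contrast removing H leaves 1 component; it is not a cut vertex. No other vertex is a cut vertex either.

F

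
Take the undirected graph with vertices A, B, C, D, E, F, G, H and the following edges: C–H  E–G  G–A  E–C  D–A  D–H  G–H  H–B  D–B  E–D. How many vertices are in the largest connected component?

F is isolated — a component by itself.
Starting from A we can reach A, B, C, D, E, G, H. That is one component of size 7.
The largest has 7 vertices.

7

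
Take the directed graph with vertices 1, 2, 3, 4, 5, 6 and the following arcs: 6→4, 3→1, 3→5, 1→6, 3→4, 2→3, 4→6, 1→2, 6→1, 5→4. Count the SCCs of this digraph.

1

{1, 2, 3, 4, 5, 6} are all mutually reachable — one SCC of size 6.
That gives 1 strongly connected component.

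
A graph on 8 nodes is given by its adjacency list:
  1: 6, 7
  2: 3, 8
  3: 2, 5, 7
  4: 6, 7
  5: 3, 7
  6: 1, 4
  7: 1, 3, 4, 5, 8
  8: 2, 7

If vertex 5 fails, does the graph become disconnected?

Deleting 5 leaves 1 component (was 1) (its neighbors 3, 7 remain connected to each other), so 5 is not a cut vertex.

No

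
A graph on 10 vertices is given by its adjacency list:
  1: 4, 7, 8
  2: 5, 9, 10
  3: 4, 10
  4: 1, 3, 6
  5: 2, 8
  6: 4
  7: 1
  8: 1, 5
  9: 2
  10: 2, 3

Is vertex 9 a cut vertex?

No

Deleting 9 leaves 1 component (was 1), so 9 is not a cut vertex.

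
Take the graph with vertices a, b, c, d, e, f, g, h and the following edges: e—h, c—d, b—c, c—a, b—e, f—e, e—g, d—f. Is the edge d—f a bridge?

No

After removing d—f, the path d-c-b-e-f still connects them, so the edge is not a bridge.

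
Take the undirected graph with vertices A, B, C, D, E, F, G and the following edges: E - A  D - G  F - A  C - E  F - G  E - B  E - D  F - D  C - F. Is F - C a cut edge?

No

After removing F - C, the path F-A-E-C still connects them, so the edge is not a bridge.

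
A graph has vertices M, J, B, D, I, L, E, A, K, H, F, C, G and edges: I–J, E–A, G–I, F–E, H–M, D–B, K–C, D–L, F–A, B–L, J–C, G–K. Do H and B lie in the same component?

No

The component containing H is {H, M}, and B is not in it.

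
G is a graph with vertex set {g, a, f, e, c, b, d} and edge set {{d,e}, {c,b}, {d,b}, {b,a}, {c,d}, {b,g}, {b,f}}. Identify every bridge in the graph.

a-b, b-f, b-g, d-e

The edges on the cycle c-d-b-c are not bridges since each lies on that cycle.
But removing d–e disconnects d from e; removing b–f disconnects b from f; removing b–a disconnects b from a; removing b–g disconnects b from g — these are bridges.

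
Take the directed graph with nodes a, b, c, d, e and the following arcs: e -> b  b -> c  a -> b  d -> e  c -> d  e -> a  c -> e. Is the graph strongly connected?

Yes

From a we can reach every vertex (a, b, c, d, e), and every vertex can reach a (a, b, c, d, e). So the whole graph is one strongly connected component.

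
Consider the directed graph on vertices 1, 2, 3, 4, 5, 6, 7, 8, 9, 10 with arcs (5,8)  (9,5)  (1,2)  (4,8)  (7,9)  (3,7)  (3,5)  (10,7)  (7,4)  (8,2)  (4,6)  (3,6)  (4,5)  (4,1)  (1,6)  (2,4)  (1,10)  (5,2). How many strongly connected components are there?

{1, 2, 4, 5, 7, 8, 9, 10} are all mutually reachable — one SCC of size 8.
{3} is an SCC by itself.
{6} is an SCC by itself.
That gives 3 strongly connected components.

3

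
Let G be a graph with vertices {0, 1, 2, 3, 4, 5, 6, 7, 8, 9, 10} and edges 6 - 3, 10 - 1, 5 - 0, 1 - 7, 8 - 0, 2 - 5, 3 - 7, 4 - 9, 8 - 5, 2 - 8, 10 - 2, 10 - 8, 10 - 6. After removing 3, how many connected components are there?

2

With 3 gone, the remaining components are: {4, 9}; {0, 1, 2, 5, 6, 7, 8, 10}.
That is 2 components.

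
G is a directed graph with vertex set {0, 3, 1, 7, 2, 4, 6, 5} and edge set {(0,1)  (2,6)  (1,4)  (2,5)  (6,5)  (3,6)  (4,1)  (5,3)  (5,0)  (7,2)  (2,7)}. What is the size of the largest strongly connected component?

3

{3, 5, 6} are all mutually reachable — one SCC of size 3.
{1, 4} are all mutually reachable — one SCC of size 2.
{2, 7} are all mutually reachable — one SCC of size 2.
{0} is an SCC by itself.
The largest has 3 vertices.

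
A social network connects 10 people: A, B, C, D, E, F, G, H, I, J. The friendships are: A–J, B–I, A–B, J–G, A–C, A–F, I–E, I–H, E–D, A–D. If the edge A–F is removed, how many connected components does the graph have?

Before removal there is 1 component.
A–F is a bridge — removing it separates A's side from F's side.
After removal: 2 components.

2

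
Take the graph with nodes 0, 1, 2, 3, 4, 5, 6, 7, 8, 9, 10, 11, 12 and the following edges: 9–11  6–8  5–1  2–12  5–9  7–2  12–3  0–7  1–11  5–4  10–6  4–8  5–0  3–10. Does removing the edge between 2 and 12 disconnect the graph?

After removing 2–12, the path 2-7-0-5-4-8-6-10-3-12 still connects them, so the edge is not a bridge.

No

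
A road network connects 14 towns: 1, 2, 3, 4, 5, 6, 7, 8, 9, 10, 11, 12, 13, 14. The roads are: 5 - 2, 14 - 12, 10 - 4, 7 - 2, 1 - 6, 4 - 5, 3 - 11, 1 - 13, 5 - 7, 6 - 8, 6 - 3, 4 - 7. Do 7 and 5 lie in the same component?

From 7 we can reach 2, 4, 5, 7, 10, which includes 5.

Yes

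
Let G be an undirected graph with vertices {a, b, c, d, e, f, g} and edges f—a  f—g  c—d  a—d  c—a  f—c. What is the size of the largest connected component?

5

b is isolated — a component by itself.
e is isolated — a component by itself.
Starting from a we can reach a, c, d, f, g. That is one component of size 5.
The largest has 5 vertices.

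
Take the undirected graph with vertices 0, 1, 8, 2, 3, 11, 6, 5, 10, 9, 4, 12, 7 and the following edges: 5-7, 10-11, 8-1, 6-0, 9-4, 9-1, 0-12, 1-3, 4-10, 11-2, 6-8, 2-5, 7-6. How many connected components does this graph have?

Starting from 0 we can reach 0, 1, 2, 3, 4, 5, 6, 7, 8, 9, 10, 11, 12. That is one component of size 13.
Total: 1 component.

1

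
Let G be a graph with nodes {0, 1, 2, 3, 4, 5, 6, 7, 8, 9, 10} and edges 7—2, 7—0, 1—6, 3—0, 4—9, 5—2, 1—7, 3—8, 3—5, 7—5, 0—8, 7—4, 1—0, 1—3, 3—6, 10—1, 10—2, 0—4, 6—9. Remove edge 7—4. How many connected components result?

7 and 4 are still connected via 7-0-4, so the component count stays at 1.

1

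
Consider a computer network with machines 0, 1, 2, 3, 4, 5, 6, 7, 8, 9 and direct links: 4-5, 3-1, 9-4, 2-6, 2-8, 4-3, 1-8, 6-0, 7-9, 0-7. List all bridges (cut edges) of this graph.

4-5

The edges on the cycle 2-6-0-7-9-4-3-1-8-2 are not bridges since each lies on that cycle.
But removing 5-4 disconnects 5 from 4 — this is a bridge.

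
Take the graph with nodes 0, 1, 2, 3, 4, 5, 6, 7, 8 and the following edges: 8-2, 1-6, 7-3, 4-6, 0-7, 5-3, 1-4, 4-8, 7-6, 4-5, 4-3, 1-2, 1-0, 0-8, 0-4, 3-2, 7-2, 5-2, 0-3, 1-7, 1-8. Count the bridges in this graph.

The edges on the cycle 1-0-4-5-2-8-1 are not bridges since each lies on that cycle.
Every edge lies on some cycle, so there are no bridges.

0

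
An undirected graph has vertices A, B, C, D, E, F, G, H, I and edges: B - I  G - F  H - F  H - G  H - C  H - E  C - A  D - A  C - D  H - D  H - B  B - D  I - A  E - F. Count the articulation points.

1

Removing H increases the component count from 1 to 2, so H is a cut vertex.
By contrast removing I leaves 1 component; it is not a cut vertex. No other vertex is a cut vertex either.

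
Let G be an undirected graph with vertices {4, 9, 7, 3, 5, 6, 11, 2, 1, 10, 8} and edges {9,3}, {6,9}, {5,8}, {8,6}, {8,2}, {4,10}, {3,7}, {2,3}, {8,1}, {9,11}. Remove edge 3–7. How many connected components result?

Before removal there are 2 components.
3–7 is a bridge — removing it separates 3's side from 7's side.
After removal: 3 components.

3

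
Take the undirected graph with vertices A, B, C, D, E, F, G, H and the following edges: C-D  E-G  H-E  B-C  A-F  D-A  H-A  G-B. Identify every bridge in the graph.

A-F

The edges on the cycle H-E-G-B-C-D-A-H are not bridges since each lies on that cycle.
But removing A-F disconnects A from F — this is a bridge.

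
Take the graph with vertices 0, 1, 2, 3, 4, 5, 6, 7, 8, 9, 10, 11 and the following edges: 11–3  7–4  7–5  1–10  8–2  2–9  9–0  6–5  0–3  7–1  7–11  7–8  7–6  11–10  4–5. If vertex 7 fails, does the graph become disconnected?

Yes

Deleting 7 raises the number of components from 1 to 2, so 7 is a cut vertex.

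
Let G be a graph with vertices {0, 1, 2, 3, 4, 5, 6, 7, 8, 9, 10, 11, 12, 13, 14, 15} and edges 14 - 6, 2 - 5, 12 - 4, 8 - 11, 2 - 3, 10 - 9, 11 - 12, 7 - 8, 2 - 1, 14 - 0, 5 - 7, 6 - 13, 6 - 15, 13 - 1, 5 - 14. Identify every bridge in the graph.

The edges on the cycle 2-5-14-6-13-1-2 are not bridges since each lies on that cycle.
But removing 8 - 7 disconnects 8 from 7; removing 8 - 11 disconnects 8 from 11; removing 11 - 12 disconnects 11 from 12; removing 10 - 9 disconnects 10 from 9 — these are bridges.
In total 9 edges are bridges.

0-14, 10-9, 11-12, 11-8, 12-4, 15-6, 2-3, 5-7, 7-8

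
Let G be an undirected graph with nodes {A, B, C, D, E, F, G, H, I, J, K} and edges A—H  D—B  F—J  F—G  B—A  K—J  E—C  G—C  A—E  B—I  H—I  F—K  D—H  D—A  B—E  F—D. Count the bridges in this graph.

The edges on the cycle F-K-J-F are not bridges since each lies on that cycle.
Every edge lies on some cycle, so there are no bridges.

0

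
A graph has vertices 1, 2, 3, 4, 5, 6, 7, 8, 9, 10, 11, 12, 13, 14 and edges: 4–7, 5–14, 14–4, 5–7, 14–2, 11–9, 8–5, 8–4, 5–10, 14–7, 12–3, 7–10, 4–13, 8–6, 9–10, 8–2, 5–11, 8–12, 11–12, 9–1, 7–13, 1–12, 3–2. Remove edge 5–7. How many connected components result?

1

5 and 7 are still connected via 5-14-7, so the component count stays at 1.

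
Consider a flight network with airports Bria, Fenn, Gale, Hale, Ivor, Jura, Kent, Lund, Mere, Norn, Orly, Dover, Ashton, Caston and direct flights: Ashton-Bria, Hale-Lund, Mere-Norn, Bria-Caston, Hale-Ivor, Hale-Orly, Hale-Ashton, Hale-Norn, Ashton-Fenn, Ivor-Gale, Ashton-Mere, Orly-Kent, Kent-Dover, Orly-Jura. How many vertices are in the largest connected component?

14

Starting from Bria we can reach Bria, Fenn, Gale, Hale, Ivor, Jura, Kent, Lund, Mere, Norn, Orly, Dover, Ashton, Caston. That is one component of size 14.
The largest has 14 vertices.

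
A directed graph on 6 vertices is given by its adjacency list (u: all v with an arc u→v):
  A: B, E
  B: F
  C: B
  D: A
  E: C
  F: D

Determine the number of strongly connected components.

1

{A, B, C, D, E, F} are all mutually reachable — one SCC of size 6.
That gives 1 strongly connected component.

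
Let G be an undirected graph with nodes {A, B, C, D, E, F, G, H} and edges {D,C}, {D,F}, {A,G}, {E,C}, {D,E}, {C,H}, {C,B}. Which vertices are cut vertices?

C, D

Removing C increases the component count from 2 to 4, so C is a cut vertex.
Removing D increases the component count from 2 to 3, so D is a cut vertex.
By contrast removing F leaves 2 components; it is not a cut vertex. No other vertex is a cut vertex either.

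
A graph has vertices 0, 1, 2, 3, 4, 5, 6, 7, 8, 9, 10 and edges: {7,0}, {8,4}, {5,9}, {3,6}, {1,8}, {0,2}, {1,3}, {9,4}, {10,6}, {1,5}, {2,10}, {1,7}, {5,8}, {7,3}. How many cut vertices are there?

Removing 1 increases the component count from 1 to 2, so 1 is a cut vertex.
By contrast removing 7 leaves 1 component; it is not a cut vertex. No other vertex is a cut vertex either.

1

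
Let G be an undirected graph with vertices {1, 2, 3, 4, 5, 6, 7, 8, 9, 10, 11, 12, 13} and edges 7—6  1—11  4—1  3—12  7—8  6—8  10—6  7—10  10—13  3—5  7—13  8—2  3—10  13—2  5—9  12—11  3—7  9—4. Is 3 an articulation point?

Yes

Deleting 3 raises the number of components from 1 to 2, so 3 is a cut vertex.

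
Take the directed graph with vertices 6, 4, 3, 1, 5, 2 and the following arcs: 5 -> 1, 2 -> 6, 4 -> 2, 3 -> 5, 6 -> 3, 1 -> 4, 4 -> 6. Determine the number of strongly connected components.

1

{1, 2, 3, 4, 5, 6} are all mutually reachable — one SCC of size 6.
That gives 1 strongly connected component.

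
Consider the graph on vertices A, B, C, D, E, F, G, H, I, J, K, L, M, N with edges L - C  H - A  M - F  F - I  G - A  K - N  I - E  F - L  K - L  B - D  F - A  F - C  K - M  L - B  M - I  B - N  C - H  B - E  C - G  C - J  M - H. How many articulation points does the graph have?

Removing B increases the component count from 1 to 2, so B is a cut vertex.
Removing C increases the component count from 1 to 2, so C is a cut vertex.
By contrast removing A leaves 1 component; it is not a cut vertex. No other vertex is a cut vertex either.

2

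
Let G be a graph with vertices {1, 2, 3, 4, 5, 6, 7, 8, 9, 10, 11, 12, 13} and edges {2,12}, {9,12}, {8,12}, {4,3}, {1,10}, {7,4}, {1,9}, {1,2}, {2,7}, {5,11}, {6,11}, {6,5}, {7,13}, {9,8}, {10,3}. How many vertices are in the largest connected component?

10

Starting from 5 we can reach 5, 6, 11. That is one component of size 3.
Starting from 1 we can reach 1, 2, 3, 4, 7, 8, 9, 10, 12, 13. That is one component of size 10.
The largest has 10 vertices.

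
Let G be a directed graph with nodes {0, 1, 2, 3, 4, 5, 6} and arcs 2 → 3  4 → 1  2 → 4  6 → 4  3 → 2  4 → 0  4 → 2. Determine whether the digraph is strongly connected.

No

There is no directed path from 4 to 6, so the graph is not strongly connected.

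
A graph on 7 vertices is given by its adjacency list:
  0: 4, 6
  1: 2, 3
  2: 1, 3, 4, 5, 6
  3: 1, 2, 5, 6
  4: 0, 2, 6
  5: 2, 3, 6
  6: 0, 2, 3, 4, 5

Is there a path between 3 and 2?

Yes

From 3 we can reach 0, 1, 2, 3, 4, 5, 6, which includes 2.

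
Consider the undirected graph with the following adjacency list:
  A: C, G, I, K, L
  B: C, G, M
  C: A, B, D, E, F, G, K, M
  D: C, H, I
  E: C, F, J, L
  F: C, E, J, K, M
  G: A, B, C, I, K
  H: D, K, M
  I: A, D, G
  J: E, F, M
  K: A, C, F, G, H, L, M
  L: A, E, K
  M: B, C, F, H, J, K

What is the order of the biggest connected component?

Starting from A we can reach A, B, C, D, E, F, G, H, I, J, K, L, M. That is one component of size 13.
The largest has 13 vertices.

13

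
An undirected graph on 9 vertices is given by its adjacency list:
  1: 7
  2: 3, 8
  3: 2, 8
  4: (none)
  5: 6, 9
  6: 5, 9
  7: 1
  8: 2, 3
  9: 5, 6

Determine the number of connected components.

4

4 is isolated — a component by itself.
Starting from 1 we can reach 1, 7. That is one component of size 2.
Starting from 2 we can reach 2, 3, 8. That is one component of size 3.
Starting from 5 we can reach 5, 6, 9. That is one component of size 3.
Total: 4 components.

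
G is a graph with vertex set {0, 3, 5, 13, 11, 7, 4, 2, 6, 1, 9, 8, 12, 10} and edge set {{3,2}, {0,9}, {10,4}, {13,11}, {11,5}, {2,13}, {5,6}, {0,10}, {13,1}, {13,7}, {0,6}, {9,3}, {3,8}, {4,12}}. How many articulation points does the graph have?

Removing 0 increases the component count from 1 to 2, so 0 is a cut vertex.
Removing 3 increases the component count from 1 to 2, so 3 is a cut vertex.
Removing 4 increases the component count from 1 to 2, so 4 is a cut vertex.
Likewise 10, 13 are cut vertices.
By contrast removing 11 leaves 1 component; it is not a cut vertex. No other vertex is a cut vertex either.

5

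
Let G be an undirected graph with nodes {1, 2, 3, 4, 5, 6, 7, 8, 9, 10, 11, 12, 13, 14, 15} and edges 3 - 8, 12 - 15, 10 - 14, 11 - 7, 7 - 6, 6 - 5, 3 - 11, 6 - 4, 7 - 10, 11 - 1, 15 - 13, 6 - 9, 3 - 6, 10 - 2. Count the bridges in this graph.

10

The edges on the cycle 3-11-7-6-3 are not bridges since each lies on that cycle.
But removing 6 - 9 disconnects 6 from 9; removing 2 - 10 disconnects 2 from 10; removing 11 - 1 disconnects 11 from 1; removing 15 - 13 disconnects 15 from 13 — these are bridges.
In total 10 edges are bridges.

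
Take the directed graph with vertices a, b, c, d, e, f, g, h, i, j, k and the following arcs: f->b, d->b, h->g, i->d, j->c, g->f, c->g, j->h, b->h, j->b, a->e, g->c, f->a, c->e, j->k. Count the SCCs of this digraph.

{b, c, f, g, h} are all mutually reachable — one SCC of size 5.
{i} is an SCC by itself.
{j} is an SCC by itself.
{d} is an SCC by itself.
{a} is an SCC by itself.
(and 2 more singleton SCCs)
That gives 7 strongly connected components.

7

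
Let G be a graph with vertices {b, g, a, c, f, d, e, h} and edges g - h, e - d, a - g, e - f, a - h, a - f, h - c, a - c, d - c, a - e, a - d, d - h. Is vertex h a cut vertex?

Deleting h leaves 2 components (was 2), so h is not a cut vertex.

No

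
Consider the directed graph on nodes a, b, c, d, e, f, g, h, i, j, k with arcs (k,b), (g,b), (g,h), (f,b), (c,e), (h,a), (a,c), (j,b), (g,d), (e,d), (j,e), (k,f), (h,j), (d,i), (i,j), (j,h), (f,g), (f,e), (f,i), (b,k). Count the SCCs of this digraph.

{a, b, c, d, e, f, g, h, i, j, k} are all mutually reachable — one SCC of size 11.
That gives 1 strongly connected component.

1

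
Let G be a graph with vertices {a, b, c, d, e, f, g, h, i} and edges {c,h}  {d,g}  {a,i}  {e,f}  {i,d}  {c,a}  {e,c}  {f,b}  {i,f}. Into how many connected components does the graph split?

Starting from a we can reach a, b, c, d, e, f, g, h, i. That is one component of size 9.
Total: 1 component.

1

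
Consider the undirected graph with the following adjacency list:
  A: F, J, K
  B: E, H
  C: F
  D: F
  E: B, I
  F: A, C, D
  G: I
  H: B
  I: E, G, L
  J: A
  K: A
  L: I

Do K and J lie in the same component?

Yes

From K we can reach A, C, D, F, J, K, which includes J.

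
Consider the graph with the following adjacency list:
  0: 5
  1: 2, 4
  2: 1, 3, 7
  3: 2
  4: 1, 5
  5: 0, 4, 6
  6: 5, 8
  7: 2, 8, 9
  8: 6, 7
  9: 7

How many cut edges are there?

The edges on the cycle 6-5-4-1-2-7-8-6 are not bridges since each lies on that cycle.
But removing 5-0 disconnects 5 from 0; removing 3-2 disconnects 3 from 2; removing 9-7 disconnects 9 from 7 — these are bridges.
That makes 3 bridges.

3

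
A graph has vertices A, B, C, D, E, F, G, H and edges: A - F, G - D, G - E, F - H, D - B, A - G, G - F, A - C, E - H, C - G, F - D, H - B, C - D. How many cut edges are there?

0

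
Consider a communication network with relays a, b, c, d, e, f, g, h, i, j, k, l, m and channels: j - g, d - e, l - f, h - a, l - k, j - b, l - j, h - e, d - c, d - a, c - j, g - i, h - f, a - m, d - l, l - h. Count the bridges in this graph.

The edges on the cycle d-c-j-l-d are not bridges since each lies on that cycle.
But removing l - k disconnects l from k; removing i - g disconnects i from g; removing m - a disconnects m from a; removing j - b disconnects j from b — these are bridges.
In total 5 edges are bridges.

5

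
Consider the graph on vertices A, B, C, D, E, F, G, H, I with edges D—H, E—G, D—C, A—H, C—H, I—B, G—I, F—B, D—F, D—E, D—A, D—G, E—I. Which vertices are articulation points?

D

Removing D increases the component count from 1 to 2, so D is a cut vertex.
By contrast removing B leaves 1 component; it is not a cut vertex. No other vertex is a cut vertex either.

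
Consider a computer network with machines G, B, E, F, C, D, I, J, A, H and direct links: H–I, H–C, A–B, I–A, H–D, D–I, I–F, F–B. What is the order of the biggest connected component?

E is isolated — a component by itself.
G is isolated — a component by itself.
J is isolated — a component by itself.
Starting from A we can reach A, B, C, D, F, H, I. That is one component of size 7.
The largest has 7 vertices.

7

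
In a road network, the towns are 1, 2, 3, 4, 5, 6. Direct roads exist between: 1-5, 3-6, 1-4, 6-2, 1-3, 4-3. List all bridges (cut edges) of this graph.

1-5, 2-6, 3-6

The edges on the cycle 1-4-3-1 are not bridges since each lies on that cycle.
But removing 6-2 disconnects 6 from 2; removing 3-6 disconnects 3 from 6; removing 1-5 disconnects 1 from 5 — these are bridges.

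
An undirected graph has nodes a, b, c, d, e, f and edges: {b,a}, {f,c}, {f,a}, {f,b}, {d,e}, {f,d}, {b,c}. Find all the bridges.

d-e, d-f

The edges on the cycle f-b-a-f are not bridges since each lies on that cycle.
But removing d—f disconnects d from f; removing d—e disconnects d from e — these are bridges.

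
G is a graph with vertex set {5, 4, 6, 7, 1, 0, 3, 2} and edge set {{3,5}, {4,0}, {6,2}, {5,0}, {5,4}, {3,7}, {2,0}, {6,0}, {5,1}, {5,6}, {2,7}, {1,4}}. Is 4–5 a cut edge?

No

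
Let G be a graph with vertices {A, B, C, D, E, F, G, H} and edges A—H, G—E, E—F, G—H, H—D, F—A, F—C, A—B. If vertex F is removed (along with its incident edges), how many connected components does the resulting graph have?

With F gone, the remaining components are: {C}; {A, B, D, E, G, H}.
That is 2 components.

2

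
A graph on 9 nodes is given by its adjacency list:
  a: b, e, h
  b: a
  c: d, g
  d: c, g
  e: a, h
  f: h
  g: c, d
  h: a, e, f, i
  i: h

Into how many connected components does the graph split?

Starting from c we can reach c, d, g. That is one component of size 3.
Starting from a we can reach a, b, e, f, h, i. That is one component of size 6.
Total: 2 components.

2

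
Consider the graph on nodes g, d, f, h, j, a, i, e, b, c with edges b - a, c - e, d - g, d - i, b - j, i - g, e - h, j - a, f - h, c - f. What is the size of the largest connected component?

4

Starting from d we can reach d, g, i. That is one component of size 3.
Starting from a we can reach a, b, j. That is one component of size 3.
Starting from c we can reach c, e, f, h. That is one component of size 4.
The largest has 4 vertices.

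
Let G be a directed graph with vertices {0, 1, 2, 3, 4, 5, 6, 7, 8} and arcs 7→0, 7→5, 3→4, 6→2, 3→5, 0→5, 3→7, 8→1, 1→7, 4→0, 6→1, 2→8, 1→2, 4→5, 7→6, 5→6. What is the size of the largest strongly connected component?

7

{0, 1, 2, 5, 6, 7, 8} are all mutually reachable — one SCC of size 7.
{4} is an SCC by itself.
{3} is an SCC by itself.
The largest has 7 vertices.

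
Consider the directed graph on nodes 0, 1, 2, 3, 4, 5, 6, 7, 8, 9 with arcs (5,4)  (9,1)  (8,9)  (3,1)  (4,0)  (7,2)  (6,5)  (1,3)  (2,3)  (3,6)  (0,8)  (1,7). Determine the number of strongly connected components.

1

{0, 1, 2, 3, 4, 5, 6, 7, 8, 9} are all mutually reachable — one SCC of size 10.
That gives 1 strongly connected component.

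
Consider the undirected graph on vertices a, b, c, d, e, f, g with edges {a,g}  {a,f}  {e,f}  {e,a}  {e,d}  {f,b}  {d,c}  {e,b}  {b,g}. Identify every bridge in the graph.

The edges on the cycle e-a-g-b-e are not bridges since each lies on that cycle.
But removing e - d disconnects e from d; removing c - d disconnects c from d — these are bridges.

c-d, d-e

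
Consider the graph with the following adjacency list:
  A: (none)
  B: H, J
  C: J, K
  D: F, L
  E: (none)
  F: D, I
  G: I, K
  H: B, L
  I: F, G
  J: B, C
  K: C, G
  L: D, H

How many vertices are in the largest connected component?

A is isolated — a component by itself.
E is isolated — a component by itself.
Starting from B we can reach B, C, D, F, G, H, I, J, K, L. That is one component of size 10.
The largest has 10 vertices.

10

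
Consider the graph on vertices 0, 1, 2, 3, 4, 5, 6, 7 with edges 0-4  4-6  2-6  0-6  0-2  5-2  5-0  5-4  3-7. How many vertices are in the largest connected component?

5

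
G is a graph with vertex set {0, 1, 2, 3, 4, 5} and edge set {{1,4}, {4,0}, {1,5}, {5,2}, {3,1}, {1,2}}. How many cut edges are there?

3

The edges on the cycle 1-5-2-1 are not bridges since each lies on that cycle.
But removing 4–0 disconnects 4 from 0; removing 3–1 disconnects 3 from 1; removing 1–4 disconnects 1 from 4 — these are bridges.
That makes 3 bridges.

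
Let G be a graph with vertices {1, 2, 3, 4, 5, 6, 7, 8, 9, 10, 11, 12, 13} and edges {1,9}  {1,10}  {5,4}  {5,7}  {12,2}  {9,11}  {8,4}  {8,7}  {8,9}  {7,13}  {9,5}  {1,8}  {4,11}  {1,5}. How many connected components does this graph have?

6 is isolated — a component by itself.
3 is isolated — a component by itself.
Starting from 2 we can reach 2, 12. That is one component of size 2.
Starting from 1 we can reach 1, 4, 5, 7, 8, 9, 10, 11, 13. That is one component of size 9.
Total: 4 components.

4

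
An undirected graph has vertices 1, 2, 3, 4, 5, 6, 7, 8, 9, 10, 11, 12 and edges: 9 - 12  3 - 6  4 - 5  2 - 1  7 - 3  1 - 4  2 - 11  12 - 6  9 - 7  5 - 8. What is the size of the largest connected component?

6

10 is isolated — a component by itself.
Starting from 3 we can reach 3, 6, 7, 9, 12. That is one component of size 5.
Starting from 1 we can reach 1, 2, 4, 5, 8, 11. That is one component of size 6.
The largest has 6 vertices.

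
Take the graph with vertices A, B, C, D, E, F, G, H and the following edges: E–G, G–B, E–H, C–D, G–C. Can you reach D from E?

From E we can reach B, C, D, E, G, H, which includes D.

Yes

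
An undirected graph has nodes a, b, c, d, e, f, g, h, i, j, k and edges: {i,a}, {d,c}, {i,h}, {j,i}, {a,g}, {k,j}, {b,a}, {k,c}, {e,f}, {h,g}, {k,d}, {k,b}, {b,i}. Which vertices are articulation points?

Removing k increases the component count from 2 to 3, so k is a cut vertex.
By contrast removing g leaves 2 components; it is not a cut vertex. No other vertex is a cut vertex either.

k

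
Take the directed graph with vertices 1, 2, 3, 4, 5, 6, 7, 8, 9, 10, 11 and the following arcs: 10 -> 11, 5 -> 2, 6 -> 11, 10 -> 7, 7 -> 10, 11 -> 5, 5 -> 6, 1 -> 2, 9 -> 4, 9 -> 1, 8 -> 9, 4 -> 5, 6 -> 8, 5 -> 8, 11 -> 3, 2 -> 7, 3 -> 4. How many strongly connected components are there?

1

{1, 2, 3, 4, 5, 6, 7, 8, 9, 10, 11} are all mutually reachable — one SCC of size 11.
That gives 1 strongly connected component.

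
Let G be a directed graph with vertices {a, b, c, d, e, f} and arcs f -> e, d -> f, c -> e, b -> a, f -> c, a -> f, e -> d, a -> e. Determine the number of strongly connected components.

3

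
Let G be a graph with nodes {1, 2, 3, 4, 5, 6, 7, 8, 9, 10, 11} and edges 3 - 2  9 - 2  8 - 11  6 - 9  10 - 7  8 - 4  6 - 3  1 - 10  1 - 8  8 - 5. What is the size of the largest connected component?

7

Starting from 2 we can reach 2, 3, 6, 9. That is one component of size 4.
Starting from 1 we can reach 1, 4, 5, 7, 8, 10, 11. That is one component of size 7.
The largest has 7 vertices.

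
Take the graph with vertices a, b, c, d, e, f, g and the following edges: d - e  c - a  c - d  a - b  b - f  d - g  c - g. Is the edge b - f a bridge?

Removing b - f leaves no path between b and f: the component count goes from 1 to 2. So it is a bridge.

Yes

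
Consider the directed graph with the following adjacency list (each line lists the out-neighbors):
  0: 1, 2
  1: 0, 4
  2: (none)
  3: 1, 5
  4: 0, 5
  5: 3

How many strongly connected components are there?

2

{0, 1, 3, 4, 5} are all mutually reachable — one SCC of size 5.
{2} is an SCC by itself.
That gives 2 strongly connected components.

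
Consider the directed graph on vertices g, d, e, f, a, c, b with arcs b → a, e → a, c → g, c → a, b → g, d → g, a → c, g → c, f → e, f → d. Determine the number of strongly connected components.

5

{a, c, g} are all mutually reachable — one SCC of size 3.
{d} is an SCC by itself.
{f} is an SCC by itself.
{b} is an SCC by itself.
{e} is an SCC by itself.
That gives 5 strongly connected components.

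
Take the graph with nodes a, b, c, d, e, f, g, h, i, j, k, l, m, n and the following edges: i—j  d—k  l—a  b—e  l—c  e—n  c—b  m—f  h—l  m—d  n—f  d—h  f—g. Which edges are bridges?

a-l, d-k, f-g, i-j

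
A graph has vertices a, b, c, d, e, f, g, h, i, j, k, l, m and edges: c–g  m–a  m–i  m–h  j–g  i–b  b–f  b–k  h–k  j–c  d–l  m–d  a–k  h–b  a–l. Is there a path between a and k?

From a we can reach a, b, d, f, h, i, k, l, m, which includes k.

Yes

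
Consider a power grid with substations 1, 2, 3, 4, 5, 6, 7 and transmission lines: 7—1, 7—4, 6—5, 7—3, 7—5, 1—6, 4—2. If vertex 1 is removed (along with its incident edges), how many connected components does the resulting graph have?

With 1 gone, the remaining components are: {2, 3, 4, 5, 6, 7}.
That is 1 component.

1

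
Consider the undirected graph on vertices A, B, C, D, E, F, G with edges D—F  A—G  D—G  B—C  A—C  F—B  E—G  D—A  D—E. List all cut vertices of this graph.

none

Removing E, for instance, still leaves 1 component. No single vertex removal increases the component count — the graph has no articulation points.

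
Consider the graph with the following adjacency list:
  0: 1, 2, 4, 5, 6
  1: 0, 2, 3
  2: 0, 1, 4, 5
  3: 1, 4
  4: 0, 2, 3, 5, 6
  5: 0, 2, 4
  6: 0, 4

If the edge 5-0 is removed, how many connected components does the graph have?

5 and 0 are still connected via 5-2-0, so the component count stays at 1.

1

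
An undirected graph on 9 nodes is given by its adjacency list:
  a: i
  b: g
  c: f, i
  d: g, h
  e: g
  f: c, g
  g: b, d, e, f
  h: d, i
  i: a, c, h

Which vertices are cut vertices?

g, i

Removing g increases the component count from 1 to 3, so g is a cut vertex.
Removing i increases the component count from 1 to 2, so i is a cut vertex.
By contrast removing f leaves 1 component; it is not a cut vertex. No other vertex is a cut vertex either.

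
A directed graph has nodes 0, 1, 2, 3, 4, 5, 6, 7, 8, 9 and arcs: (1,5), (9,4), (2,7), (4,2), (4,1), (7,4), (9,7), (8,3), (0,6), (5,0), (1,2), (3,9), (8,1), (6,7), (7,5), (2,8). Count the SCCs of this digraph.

1

{0, 1, 2, 3, 4, 5, 6, 7, 8, 9} are all mutually reachable — one SCC of size 10.
That gives 1 strongly connected component.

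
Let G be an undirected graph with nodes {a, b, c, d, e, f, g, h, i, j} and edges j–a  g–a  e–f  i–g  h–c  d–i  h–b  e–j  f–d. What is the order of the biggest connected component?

Starting from b we can reach b, c, h. That is one component of size 3.
Starting from a we can reach a, d, e, f, g, i, j. That is one component of size 7.
The largest has 7 vertices.

7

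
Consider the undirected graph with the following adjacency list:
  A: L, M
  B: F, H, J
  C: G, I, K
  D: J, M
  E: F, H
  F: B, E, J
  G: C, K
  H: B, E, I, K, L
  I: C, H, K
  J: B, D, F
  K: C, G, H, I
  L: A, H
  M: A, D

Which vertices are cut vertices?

Removing H increases the component count from 1 to 2, so H is a cut vertex.
By contrast removing E leaves 1 component; it is not a cut vertex. No other vertex is a cut vertex either.

H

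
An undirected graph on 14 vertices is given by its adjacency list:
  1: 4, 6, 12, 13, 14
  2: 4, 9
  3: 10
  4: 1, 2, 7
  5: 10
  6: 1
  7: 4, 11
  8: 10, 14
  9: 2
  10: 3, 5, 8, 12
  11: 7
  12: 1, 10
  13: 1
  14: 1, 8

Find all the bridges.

The edges on the cycle 1-12-10-8-14-1 are not bridges since each lies on that cycle.
But removing 1-6 disconnects 1 from 6; removing 4-1 disconnects 4 from 1; removing 11-7 disconnects 11 from 7; removing 13-1 disconnects 13 from 1 — these are bridges.
In total 9 edges are bridges.

1-13, 1-4, 1-6, 10-3, 10-5, 11-7, 2-4, 2-9, 4-7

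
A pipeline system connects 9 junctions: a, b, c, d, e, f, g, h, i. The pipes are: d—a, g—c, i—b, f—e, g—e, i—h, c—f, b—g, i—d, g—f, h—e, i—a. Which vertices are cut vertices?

i

Removing i increases the component count from 1 to 2, so i is a cut vertex.
By contrast removing h leaves 1 component; it is not a cut vertex. No other vertex is a cut vertex either.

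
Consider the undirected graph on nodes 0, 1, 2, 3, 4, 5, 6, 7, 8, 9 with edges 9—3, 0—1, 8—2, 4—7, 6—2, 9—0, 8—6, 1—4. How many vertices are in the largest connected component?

5 is isolated — a component by itself.
Starting from 2 we can reach 2, 6, 8. That is one component of size 3.
Starting from 0 we can reach 0, 1, 3, 4, 7, 9. That is one component of size 6.
The largest has 6 vertices.

6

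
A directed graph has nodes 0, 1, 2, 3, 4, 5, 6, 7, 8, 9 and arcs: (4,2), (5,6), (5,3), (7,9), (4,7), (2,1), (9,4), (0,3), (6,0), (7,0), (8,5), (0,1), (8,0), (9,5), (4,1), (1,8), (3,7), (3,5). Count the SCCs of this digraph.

1

{0, 1, 2, 3, 4, 5, 6, 7, 8, 9} are all mutually reachable — one SCC of size 10.
That gives 1 strongly connected component.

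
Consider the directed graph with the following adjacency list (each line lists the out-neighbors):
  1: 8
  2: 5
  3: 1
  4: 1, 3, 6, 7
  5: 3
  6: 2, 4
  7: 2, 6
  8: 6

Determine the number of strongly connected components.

1

{1, 2, 3, 4, 5, 6, 7, 8} are all mutually reachable — one SCC of size 8.
That gives 1 strongly connected component.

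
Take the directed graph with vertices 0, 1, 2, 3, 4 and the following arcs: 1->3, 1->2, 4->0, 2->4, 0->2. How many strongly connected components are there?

3

{0, 2, 4} are all mutually reachable — one SCC of size 3.
{3} is an SCC by itself.
{1} is an SCC by itself.
That gives 3 strongly connected components.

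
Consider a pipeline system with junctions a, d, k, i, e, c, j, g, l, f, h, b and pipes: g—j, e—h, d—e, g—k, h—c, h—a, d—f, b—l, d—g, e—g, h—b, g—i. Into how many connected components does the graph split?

1

Starting from a we can reach a, b, c, d, e, f, g, h, i, j, k, l. That is one component of size 12.
Total: 1 component.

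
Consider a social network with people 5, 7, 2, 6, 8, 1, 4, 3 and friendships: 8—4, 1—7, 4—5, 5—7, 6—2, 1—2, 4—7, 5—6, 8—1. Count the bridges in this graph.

0

The edges on the cycle 8-4-5-6-2-1-8 are not bridges since each lies on that cycle.
Every edge lies on some cycle, so there are no bridges.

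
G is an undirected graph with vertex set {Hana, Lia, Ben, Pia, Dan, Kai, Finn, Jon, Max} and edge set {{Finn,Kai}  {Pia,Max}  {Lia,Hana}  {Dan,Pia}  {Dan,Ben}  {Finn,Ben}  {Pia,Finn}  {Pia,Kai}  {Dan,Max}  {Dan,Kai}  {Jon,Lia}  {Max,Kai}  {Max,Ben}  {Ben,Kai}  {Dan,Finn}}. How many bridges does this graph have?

2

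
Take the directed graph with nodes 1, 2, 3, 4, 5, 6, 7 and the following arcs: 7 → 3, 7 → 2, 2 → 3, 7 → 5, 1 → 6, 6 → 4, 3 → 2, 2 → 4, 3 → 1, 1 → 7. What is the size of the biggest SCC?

{1, 2, 3, 7} are all mutually reachable — one SCC of size 4.
{6} is an SCC by itself.
{4} is an SCC by itself.
{5} is an SCC by itself.
The largest has 4 vertices.

4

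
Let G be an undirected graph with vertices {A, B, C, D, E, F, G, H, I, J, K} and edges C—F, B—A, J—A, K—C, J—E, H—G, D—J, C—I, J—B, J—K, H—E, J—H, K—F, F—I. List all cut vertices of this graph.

H, J, K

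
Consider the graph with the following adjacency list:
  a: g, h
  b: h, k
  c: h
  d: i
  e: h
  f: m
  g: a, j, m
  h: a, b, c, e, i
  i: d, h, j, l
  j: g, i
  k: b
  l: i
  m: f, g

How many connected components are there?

1

Starting from a we can reach a, b, c, d, e, f, g, h, i, j, k, l, m. That is one component of size 13.
Total: 1 component.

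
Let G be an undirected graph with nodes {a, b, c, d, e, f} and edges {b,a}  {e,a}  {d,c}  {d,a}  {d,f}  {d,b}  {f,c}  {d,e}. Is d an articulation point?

Yes

Deleting d raises the number of components from 1 to 2, so d is a cut vertex.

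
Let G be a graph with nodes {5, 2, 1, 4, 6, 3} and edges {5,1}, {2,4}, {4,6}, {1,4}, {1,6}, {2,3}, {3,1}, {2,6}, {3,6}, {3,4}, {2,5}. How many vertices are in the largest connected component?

Starting from 1 we can reach 1, 2, 3, 4, 5, 6. That is one component of size 6.
The largest has 6 vertices.

6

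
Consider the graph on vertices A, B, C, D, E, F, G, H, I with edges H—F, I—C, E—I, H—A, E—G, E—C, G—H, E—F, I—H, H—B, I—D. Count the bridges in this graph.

The edges on the cycle E-I-C-E are not bridges since each lies on that cycle.
But removing H—B disconnects H from B; removing H—A disconnects H from A; removing D—I disconnects D from I — these are bridges.
That makes 3 bridges.

3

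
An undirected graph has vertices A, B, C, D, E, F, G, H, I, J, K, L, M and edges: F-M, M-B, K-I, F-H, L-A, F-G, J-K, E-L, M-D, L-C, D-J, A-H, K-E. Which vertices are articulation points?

F, K, L, M

Removing F increases the component count from 1 to 2, so F is a cut vertex.
Removing K increases the component count from 1 to 2, so K is a cut vertex.
Removing L increases the component count from 1 to 2, so L is a cut vertex.
Likewise M is a cut vertex.
By contrast removing G leaves 1 component; it is not a cut vertex. No other vertex is a cut vertex either.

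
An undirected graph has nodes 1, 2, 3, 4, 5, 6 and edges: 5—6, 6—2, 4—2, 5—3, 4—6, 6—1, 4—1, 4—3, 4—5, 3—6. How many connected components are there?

1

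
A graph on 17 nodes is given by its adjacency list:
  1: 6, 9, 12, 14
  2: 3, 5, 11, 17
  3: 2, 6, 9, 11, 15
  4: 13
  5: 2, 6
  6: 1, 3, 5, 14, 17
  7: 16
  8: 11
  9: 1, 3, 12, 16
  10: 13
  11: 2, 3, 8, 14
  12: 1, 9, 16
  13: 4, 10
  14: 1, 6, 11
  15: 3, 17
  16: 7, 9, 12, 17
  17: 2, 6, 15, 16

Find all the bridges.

The edges on the cycle 9-16-12-1-9 are not bridges since each lies on that cycle.
But removing 10-13 disconnects 10 from 13; removing 11-8 disconnects 11 from 8; removing 16-7 disconnects 16 from 7; removing 4-13 disconnects 4 from 13 — these are bridges.

10-13, 11-8, 13-4, 16-7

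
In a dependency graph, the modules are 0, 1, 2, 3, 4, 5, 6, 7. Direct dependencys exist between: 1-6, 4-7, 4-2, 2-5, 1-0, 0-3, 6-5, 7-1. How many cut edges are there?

2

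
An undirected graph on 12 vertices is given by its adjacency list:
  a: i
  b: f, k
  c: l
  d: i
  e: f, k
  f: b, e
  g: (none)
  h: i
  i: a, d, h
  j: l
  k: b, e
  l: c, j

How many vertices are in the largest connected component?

4

g is isolated — a component by itself.
Starting from c we can reach c, j, l. That is one component of size 3.
Starting from a we can reach a, d, h, i. That is one component of size 4.
Starting from b we can reach b, e, f, k. That is one component of size 4.
The largest has 4 vertices.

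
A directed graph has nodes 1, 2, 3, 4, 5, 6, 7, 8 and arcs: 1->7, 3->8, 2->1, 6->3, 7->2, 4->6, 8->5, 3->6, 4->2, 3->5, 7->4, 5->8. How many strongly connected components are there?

3

{1, 2, 4, 7} are all mutually reachable — one SCC of size 4.
{3, 6} are all mutually reachable — one SCC of size 2.
{5, 8} are all mutually reachable — one SCC of size 2.
That gives 3 strongly connected components.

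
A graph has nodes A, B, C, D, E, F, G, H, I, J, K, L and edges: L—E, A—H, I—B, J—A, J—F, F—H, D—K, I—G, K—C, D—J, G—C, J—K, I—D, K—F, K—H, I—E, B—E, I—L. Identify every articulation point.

Removing I increases the component count from 1 to 2, so I is a cut vertex.
By contrast removing K leaves 1 component; it is not a cut vertex. No other vertex is a cut vertex either.

I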